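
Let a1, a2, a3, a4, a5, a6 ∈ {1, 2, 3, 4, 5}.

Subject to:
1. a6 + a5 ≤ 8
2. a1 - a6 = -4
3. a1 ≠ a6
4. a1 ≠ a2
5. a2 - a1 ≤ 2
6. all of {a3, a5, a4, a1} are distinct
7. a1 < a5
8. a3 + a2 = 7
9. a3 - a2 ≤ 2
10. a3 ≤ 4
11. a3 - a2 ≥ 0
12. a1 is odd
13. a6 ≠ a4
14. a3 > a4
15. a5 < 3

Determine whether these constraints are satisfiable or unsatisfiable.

Satisfiable

Try a1 = 1, a2 = 3, a3 = 4, a4 = 3, a5 = 2, a6 = 5.
Check constraint 1: a6 + a5 = 7; constraint 2: a1 - a6 = -4. The remaining constraints are straightforward to verify.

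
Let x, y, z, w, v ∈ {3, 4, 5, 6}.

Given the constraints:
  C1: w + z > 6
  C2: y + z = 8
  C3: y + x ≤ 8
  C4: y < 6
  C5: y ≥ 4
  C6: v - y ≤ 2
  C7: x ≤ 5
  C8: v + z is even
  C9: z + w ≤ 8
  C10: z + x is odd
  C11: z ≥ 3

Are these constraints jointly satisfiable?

One satisfying assignment is x = 3, y = 4, z = 4, w = 4, v = 6.
For the less obvious constraints — constraint 1: w + z = 8; constraint 2: y + z = 8; constraint 3: y + x = 7 — and the others hold by inspection.

Satisfiable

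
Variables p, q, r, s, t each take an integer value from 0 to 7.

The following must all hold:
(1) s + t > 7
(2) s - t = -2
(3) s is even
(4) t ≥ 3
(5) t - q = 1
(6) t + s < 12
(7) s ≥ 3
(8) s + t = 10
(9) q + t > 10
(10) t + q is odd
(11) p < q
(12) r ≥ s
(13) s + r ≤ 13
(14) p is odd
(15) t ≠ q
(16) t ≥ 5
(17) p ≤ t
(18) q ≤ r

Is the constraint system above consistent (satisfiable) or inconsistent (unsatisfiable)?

Satisfiable

Take p = 3, q = 5, r = 7, s = 4, t = 6. Then constraint 1: s + t = 10; constraint 2: s - t = -2, and every other listed constraint is also met.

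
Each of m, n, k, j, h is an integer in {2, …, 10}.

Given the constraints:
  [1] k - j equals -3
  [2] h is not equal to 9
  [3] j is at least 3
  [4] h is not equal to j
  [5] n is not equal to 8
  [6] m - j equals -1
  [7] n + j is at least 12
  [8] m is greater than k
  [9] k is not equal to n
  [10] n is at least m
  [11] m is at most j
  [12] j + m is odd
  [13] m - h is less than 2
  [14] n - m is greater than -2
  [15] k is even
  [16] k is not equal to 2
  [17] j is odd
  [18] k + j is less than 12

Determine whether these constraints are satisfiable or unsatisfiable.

Satisfiable

Try m = 6, n = 6, k = 4, j = 7, h = 6.
Check constraint 1: k - j = -3; constraint 6: m - j = -1. The remaining constraints are straightforward to verify.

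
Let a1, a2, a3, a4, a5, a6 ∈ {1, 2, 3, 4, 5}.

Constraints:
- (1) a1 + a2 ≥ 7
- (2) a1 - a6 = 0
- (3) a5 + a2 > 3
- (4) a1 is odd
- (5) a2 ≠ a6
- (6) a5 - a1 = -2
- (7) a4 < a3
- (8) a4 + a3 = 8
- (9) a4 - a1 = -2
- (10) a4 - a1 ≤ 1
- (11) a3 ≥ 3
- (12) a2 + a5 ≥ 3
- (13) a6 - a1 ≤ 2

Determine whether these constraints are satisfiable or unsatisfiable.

Setting (a1, a2, a3, a4, a5, a6) = (5, 3, 5, 3, 3, 5) satisfies everything: constraint 1: a1 + a2 = 8; constraint 2: a1 - a6 = 0; constraint 3: a5 + a2 = 6, and the others follow.

Satisfiable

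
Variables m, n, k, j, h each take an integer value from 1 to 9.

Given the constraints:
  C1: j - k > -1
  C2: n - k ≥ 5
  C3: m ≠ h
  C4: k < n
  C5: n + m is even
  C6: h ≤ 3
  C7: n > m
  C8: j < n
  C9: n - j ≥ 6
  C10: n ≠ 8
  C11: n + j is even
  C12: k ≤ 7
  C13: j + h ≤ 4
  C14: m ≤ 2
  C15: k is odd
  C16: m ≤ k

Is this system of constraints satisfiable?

Try m = 1, n = 7, k = 1, j = 1, h = 3.
Check constraint 1: j - k = 0; constraint 2: n - k = 6; constraint 9: n - j = 6. The remaining constraints are straightforward to verify.

Satisfiable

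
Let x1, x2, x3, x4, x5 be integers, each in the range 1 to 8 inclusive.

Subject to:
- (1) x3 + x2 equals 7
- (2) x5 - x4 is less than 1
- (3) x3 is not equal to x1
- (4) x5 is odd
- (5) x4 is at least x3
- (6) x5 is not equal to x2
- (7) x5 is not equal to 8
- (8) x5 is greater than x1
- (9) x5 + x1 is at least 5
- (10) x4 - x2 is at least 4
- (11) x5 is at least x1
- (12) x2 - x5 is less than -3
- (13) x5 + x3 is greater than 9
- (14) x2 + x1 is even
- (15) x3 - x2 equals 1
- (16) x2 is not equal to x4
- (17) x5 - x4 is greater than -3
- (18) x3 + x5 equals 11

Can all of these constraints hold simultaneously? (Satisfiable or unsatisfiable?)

Satisfiable

Take x1 = 1, x2 = 3, x3 = 4, x4 = 7, x5 = 7. Then constraint 1: x3 + x2 = 7; constraint 2: x5 - x4 = 0; constraint 9: x5 + x1 = 8, and every other listed constraint is also met.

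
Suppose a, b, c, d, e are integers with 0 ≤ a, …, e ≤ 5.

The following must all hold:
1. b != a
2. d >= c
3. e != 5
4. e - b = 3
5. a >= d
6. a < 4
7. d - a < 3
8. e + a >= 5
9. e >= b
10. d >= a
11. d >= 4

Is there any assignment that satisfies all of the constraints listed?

Unsatisfiable

From constraints 5 and 11: a ≥ d and d ≥ 4, so a ≥ 4. From constraint 6: a ≤ 3. But 3 < 4, so no value of a works.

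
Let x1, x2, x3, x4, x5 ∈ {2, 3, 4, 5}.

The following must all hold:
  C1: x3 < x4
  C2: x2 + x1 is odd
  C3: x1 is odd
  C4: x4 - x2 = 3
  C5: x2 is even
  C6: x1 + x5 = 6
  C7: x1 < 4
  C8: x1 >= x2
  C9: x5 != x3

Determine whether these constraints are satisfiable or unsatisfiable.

Satisfiable

The assignment x1 = 3, x2 = 2, x3 = 2, x4 = 5, x5 = 3 works:
  constraint 2 holds since x2 + x1 = 5 is odd.
  constraint 4 holds since x4 - x2 = 3.
  constraint 6 holds since x1 + x5 = 6.
The rest check out directly.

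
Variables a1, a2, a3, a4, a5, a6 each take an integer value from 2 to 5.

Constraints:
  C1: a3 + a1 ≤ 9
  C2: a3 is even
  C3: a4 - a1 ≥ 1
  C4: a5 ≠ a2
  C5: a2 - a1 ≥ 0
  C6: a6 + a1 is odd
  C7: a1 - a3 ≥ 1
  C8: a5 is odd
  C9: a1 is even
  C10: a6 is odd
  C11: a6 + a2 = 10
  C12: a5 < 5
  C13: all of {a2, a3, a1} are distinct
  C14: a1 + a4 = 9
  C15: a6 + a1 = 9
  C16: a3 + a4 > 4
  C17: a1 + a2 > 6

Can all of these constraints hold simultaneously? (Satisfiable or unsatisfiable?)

Try a1 = 4, a2 = 5, a3 = 2, a4 = 5, a5 = 3, a6 = 5.
Check constraint 1: a3 + a1 = 6; constraint 3: a4 - a1 = 1; constraint 5: a2 - a1 = 1. The remaining constraints are straightforward to verify.

Satisfiable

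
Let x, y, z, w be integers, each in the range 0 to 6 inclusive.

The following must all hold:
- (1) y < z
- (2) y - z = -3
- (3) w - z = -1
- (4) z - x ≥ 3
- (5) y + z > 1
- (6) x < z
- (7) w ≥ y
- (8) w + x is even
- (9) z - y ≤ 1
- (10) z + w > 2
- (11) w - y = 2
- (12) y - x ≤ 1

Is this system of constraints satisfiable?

Constraints 4, 9, and 12 give y − z ≥ -1, z − x ≥ 3, x − y ≥ -1.
Adding all 3 inequalities: the left sides telescope to 0, and the right sides sum to (-1) + 3 + (-1) = 1. So 0 ≥ 1, which is false.

Unsatisfiable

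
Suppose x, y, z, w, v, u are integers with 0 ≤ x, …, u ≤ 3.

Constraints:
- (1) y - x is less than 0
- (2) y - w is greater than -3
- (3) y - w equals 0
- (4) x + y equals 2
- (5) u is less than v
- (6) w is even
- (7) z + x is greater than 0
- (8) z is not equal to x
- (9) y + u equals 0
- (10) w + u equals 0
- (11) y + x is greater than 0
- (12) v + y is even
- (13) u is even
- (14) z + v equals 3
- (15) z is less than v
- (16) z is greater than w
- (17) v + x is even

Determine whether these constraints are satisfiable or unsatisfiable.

Satisfiable

Take x = 2, y = 0, z = 1, w = 0, v = 2, u = 0. Then constraint 1: y - x = -2; constraint 2: y - w = 0, and every other listed constraint is also met.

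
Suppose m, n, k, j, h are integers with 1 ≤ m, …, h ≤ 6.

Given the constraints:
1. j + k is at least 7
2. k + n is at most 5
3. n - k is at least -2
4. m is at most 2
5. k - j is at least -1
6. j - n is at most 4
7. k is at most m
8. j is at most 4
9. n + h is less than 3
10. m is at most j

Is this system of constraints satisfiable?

Unsatisfiable

From constraint 8: j ≤ 4. From constraints 4 and 7: k ≤ m ≤ 2. Hence j + k ≤ 6. But constraint 1 requires j + k ≥ 7, and 7 > 6. Contradiction.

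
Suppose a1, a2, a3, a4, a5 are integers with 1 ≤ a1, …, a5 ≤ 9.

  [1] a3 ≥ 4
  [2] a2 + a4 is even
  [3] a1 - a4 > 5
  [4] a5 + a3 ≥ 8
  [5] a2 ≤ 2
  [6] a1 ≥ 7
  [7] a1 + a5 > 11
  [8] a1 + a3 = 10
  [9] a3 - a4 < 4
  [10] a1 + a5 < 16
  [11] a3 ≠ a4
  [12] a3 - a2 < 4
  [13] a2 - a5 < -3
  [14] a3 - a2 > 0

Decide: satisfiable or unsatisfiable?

Unsatisfiable

From constraint 6: a1 ≥ 7. From constraint 1: a3 ≥ 4. Hence a1 + a3 ≥ 11. But constraint 8 requires a1 + a3 = 10, and 10 < 11. Contradiction.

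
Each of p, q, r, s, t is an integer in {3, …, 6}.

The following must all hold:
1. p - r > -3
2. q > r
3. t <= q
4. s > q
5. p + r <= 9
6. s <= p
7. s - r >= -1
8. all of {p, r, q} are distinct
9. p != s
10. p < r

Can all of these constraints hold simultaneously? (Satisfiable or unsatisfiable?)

Unsatisfiable

Constraints 2, 4, 6, and 10 give q < s, s ≤ p, p < r, r < q. Chaining: q < s ≤ p < r < q, which forces q < q — impossible.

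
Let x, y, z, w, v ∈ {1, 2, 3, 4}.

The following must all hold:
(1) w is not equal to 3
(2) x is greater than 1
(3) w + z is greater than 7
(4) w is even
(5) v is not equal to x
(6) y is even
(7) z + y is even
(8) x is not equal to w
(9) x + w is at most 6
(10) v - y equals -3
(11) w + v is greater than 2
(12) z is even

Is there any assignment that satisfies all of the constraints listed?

Setting (x, y, z, w, v) = (2, 4, 4, 4, 1) satisfies everything: constraint 3: w + z = 8; constraint 9: x + w = 6; constraint 10: v - y = -3, and the others follow.

Satisfiable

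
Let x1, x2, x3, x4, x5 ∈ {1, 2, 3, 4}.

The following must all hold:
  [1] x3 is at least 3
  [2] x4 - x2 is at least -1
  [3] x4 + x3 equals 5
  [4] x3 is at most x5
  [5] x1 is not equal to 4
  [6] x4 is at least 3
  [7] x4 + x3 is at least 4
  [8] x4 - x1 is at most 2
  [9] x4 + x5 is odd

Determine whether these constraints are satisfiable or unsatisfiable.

From constraint 6: x4 ≥ 3. From constraint 1: x3 ≥ 3. Hence x4 + x3 ≥ 6. But constraint 3 requires x4 + x3 = 5, and 5 < 6. Contradiction.

Unsatisfiable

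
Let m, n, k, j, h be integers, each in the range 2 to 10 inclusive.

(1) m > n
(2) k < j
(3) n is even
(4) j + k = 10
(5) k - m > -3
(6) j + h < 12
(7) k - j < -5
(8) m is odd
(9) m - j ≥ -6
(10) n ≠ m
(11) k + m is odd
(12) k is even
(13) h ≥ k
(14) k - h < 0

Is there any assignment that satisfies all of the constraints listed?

Satisfiable

Take m = 3, n = 2, k = 2, j = 8, h = 3. Then constraint 4: j + k = 10; constraint 5: k - m = -1, and every other listed constraint is also met.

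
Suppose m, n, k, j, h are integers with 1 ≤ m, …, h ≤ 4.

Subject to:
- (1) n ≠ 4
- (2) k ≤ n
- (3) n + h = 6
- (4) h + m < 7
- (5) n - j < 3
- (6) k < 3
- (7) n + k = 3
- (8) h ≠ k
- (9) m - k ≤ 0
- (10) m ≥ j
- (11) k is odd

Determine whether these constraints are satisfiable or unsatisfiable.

Setting (m, n, k, j, h) = (1, 2, 1, 1, 4) satisfies everything: constraint 3: n + h = 6; constraint 4: h + m = 5; constraint 5: n - j = 1, and the others follow.

Satisfiable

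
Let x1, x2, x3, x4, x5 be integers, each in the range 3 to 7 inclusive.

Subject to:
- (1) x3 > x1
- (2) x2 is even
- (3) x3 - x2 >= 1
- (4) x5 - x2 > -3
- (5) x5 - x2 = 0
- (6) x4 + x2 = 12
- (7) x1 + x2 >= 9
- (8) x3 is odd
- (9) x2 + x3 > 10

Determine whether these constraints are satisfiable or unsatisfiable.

Try x1 = 6, x2 = 6, x3 = 7, x4 = 6, x5 = 6.
Check constraint 3: x3 - x2 = 1; constraint 4: x5 - x2 = 0. The remaining constraints are straightforward to verify.

Satisfiable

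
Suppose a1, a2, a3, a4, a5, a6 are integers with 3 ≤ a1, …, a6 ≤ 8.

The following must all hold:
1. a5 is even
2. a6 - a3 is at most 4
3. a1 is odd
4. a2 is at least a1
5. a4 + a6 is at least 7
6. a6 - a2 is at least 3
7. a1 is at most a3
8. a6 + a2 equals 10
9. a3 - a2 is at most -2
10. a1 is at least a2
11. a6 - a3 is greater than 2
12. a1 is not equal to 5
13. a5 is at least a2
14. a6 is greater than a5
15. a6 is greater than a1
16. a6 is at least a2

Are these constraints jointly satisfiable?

Unsatisfiable

Constraints 2, 6, and 9 give a6 − a2 ≥ 3, a2 − a3 ≥ 2, a3 − a6 ≥ -4.
Adding all 3 inequalities: the left sides telescope to 0, and the right sides sum to 3 + 2 + (-4) = 1. So 0 ≥ 1, which is false.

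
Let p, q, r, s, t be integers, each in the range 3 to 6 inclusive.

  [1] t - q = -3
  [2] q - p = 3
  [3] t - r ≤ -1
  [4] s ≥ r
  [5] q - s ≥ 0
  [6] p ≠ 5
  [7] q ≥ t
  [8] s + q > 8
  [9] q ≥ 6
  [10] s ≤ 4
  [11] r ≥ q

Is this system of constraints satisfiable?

From constraints 9 and 11: r ≥ q and q ≥ 6, so r ≥ 6. From constraints 4 and 10: r ≤ s and s ≤ 4, so r ≤ 4. But 4 < 6, so no value of r works.

Unsatisfiable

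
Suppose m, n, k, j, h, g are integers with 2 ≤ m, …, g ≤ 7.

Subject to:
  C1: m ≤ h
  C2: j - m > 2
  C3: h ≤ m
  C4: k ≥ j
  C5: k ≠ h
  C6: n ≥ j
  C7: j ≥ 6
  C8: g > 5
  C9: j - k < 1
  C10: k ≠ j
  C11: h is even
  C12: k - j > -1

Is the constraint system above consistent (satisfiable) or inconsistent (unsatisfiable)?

Take m = 2, n = 7, k = 7, j = 6, h = 2, g = 6. Then constraint 2: j - m = 4; constraint 9: j - k = -1, and every other listed constraint is also met.

Satisfiable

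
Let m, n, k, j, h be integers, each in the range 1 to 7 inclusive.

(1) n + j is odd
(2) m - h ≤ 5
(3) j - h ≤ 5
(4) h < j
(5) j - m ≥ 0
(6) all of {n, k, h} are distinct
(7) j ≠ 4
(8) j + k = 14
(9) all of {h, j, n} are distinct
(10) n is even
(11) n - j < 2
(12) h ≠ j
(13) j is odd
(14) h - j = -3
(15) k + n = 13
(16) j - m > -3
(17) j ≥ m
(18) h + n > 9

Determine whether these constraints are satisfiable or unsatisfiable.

Take m = 7, n = 6, k = 7, j = 7, h = 4. Then constraint 2: m - h = 3; constraint 3: j - h = 3, and every other listed constraint is also met.

Satisfiable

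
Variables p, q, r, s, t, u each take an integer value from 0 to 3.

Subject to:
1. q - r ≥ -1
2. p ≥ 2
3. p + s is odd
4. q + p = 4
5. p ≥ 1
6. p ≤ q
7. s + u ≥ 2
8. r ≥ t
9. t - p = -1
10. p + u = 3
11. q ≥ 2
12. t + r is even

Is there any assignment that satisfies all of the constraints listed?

Satisfiable

Try p = 2, q = 2, r = 3, s = 3, t = 1, u = 1.
Check constraint 1: q - r = -1; constraint 4: q + p = 4; constraint 7: s + u = 4. The remaining constraints are straightforward to verify.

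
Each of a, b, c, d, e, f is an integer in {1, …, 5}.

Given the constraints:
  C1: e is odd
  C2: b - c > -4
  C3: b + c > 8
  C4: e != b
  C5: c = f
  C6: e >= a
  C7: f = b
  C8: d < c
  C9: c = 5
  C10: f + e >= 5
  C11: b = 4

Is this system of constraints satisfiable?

Unsatisfiable

Constraint 9 fixes c = 5 and constraint 11 fixes b = 4. Constraints 5 and 7 give c = f = b, so c = b. But 5 ≠ 4 — contradiction.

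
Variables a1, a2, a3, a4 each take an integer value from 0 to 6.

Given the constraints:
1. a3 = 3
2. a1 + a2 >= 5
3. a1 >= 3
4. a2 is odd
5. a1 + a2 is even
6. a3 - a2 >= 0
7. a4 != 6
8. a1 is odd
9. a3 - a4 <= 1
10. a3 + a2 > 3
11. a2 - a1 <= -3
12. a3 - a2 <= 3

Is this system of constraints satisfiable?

Satisfiable

Setting (a1, a2, a3, a4) = (5, 1, 3, 3) satisfies everything: constraint 2: a1 + a2 = 6; constraint 6: a3 - a2 = 2; constraint 9: a3 - a4 = 0, and the others follow.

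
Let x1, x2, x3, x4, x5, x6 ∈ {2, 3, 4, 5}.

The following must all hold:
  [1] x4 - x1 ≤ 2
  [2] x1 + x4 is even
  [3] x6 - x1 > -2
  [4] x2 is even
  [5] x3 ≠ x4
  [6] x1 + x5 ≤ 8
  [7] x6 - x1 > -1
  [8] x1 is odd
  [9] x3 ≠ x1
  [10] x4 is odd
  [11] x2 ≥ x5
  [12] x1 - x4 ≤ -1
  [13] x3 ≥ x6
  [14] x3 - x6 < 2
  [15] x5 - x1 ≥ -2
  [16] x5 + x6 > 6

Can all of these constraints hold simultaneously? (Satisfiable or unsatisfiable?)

Satisfiable

The assignment x1 = 3, x2 = 4, x3 = 4, x4 = 5, x5 = 3, x6 = 4 works:
  constraint 1 holds since x4 - x1 = 2.
  constraint 3 holds since x6 - x1 = 1.
  constraint 6 holds since x1 + x5 = 6.
The rest check out directly.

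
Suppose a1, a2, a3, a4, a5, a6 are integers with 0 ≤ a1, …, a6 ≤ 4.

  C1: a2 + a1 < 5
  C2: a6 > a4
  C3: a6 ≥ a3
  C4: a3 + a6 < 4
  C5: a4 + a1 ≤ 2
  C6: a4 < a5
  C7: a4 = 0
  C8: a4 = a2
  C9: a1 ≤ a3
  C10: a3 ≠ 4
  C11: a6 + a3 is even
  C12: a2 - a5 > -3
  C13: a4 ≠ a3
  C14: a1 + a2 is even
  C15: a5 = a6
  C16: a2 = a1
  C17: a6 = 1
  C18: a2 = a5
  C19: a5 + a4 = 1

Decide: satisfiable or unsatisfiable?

Constraint 7 fixes a4 = 0 and constraint 17 fixes a6 = 1. Constraints 8, 15, and 18 give a4 = a2 = a5 = a6, so a4 = a6. But 0 ≠ 1 — contradiction.

Unsatisfiable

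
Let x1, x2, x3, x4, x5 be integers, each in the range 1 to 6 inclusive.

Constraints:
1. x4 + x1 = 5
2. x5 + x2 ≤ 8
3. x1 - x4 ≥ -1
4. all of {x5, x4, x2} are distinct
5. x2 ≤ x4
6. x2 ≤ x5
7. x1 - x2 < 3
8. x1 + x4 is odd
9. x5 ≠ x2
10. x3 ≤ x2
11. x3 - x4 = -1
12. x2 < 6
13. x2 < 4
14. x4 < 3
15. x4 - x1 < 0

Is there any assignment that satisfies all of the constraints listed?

Satisfiable

Try x1 = 3, x2 = 1, x3 = 1, x4 = 2, x5 = 4.
Check constraint 1: x4 + x1 = 5; constraint 2: x5 + x2 = 5. The remaining constraints are straightforward to verify.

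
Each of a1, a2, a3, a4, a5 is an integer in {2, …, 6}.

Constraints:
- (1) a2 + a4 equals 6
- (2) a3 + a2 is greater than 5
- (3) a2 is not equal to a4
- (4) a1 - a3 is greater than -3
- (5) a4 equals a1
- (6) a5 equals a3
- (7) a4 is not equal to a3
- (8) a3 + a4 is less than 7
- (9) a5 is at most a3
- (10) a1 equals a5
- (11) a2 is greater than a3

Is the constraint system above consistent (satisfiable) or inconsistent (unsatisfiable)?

From constraints 5, 6, and 10, a4 = a1 = a5 = a3, so a4 = a3. But constraint 7 says a4 ≠ a3. Contradiction.

Unsatisfiable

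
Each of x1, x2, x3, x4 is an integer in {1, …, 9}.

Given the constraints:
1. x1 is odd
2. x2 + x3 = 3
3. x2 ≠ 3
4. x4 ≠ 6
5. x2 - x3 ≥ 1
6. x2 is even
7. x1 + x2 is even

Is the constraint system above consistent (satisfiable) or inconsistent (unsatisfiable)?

Unsatisfiable

Constraint 1 makes x1 odd and constraint 6 makes x2 even, so x1 + x2 must be odd. Constraint 7 says x1 + x2 is even — contradiction.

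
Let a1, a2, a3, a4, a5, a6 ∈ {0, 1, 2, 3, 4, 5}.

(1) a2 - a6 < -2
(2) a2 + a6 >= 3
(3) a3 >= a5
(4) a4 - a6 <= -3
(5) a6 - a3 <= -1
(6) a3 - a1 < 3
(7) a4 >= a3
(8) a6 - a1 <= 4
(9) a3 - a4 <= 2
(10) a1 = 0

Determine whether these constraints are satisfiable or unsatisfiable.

Unsatisfiable

Constraints 4, 5, and 9 give a6 − a4 ≥ 3, a4 − a3 ≥ -2, a3 − a6 ≥ 1.
Adding all 3 inequalities: the left sides telescope to 0, and the right sides sum to 3 + (-2) + 1 = 2. So 0 ≥ 2, which is false.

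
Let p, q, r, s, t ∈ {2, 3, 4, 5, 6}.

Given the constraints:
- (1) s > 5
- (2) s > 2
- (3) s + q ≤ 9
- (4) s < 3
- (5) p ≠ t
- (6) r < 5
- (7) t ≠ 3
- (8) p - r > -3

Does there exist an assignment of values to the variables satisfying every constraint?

From constraint 1: s ≥ 6. From constraint 4: s ≤ 2. But 2 < 6, so no value of s works.

Unsatisfiable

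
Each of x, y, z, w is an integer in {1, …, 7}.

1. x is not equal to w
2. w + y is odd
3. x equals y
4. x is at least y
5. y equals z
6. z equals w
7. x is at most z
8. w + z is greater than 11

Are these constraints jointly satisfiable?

Unsatisfiable

From constraints 3, 5, and 6, x = y = z = w, so x = w. But constraint 1 says x ≠ w. Contradiction.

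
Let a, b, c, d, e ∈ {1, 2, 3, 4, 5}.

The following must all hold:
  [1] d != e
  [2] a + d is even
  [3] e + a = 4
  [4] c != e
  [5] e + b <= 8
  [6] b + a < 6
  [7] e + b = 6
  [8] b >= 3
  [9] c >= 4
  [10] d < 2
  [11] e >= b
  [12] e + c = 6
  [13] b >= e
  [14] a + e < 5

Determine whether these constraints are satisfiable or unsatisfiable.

From constraints 8 and 11: e ≥ b ≥ 3. From constraint 9: c ≥ 4. Hence e + c ≥ 7. But constraint 12 requires e + c = 6, and 6 < 7. Contradiction.

Unsatisfiable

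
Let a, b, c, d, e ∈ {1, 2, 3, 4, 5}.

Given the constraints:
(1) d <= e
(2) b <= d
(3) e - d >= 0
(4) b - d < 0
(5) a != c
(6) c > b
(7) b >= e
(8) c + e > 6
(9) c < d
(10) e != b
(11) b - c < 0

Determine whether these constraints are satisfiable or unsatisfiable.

Unsatisfiable

Constraints 1, 7, 9, and 11 give c < d, d ≤ e, e ≤ b, b < c. Chaining: c < d ≤ e ≤ b < c, which forces c < c — impossible.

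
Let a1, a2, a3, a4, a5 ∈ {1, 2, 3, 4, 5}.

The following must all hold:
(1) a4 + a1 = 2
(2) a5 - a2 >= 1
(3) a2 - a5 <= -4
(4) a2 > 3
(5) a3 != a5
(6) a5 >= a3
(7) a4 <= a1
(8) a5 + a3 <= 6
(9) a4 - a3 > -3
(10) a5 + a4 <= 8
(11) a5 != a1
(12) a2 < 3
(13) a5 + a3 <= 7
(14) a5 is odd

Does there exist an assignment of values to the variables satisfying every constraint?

From constraint 4: a2 ≥ 4. From constraint 12: a2 ≤ 2. But 2 < 4, so no value of a2 works.

Unsatisfiable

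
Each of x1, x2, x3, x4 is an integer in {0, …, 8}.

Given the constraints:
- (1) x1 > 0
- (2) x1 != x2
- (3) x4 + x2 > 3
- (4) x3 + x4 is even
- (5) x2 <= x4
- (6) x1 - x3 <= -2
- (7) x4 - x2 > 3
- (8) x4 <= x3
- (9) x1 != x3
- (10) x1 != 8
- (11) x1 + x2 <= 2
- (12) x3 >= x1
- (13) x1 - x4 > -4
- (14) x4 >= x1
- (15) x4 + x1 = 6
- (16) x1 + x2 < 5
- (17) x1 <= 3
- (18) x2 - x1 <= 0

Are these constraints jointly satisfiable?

Satisfiable

Take x1 = 2, x2 = 0, x3 = 4, x4 = 4. Then constraint 3: x4 + x2 = 4; constraint 6: x1 - x3 = -2, and every other listed constraint is also met.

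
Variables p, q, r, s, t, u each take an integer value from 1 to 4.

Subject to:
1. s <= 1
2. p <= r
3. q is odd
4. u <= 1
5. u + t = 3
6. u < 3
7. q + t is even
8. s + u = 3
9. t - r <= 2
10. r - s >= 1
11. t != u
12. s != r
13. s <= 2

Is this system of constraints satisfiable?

Unsatisfiable

From constraint 1: s ≤ 1. From constraint 4: u ≤ 1. Hence s + u ≤ 2. But constraint 8 requires s + u = 3, and 3 > 2. Contradiction.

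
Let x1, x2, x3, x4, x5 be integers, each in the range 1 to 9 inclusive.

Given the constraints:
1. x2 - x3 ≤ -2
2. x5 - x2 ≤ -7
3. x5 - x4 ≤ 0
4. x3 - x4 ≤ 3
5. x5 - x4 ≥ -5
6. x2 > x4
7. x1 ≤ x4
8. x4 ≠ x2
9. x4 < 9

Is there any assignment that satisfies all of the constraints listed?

Unsatisfiable

Constraints 1, 2, 4, and 5 give x2 − x5 ≥ 7, x5 − x4 ≥ -5, x4 − x3 ≥ -3, x3 − x2 ≥ 2.
Adding all 4 inequalities: the left sides telescope to 0, and the right sides sum to 7 + (-5) + (-3) + 2 = 1. So 0 ≥ 1, which is false.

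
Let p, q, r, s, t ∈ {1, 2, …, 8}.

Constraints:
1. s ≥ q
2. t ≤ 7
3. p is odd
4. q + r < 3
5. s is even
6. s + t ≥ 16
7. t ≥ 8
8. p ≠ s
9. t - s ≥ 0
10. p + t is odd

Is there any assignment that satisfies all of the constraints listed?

From constraint 7: t ≥ 8. From constraint 2: t ≤ 7. But 7 < 8, so no value of t works.

Unsatisfiable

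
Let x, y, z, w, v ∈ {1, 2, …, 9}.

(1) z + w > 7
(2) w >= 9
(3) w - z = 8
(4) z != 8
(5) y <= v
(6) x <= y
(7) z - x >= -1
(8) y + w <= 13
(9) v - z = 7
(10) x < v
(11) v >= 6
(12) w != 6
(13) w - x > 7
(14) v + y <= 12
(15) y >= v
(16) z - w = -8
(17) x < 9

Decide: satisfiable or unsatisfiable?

From constraints 11 and 15: y ≥ v ≥ 6. From constraint 2: w ≥ 9. Hence y + w ≥ 15. But constraint 8 requires y + w ≤ 13, and 13 < 15. Contradiction.

Unsatisfiable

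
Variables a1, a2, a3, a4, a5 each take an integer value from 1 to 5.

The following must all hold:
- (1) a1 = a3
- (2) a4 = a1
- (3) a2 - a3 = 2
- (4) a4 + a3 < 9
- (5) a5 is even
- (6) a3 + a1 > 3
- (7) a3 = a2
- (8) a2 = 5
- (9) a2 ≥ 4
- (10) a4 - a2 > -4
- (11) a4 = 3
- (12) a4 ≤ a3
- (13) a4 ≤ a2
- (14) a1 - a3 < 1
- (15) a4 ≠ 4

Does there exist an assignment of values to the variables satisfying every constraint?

Unsatisfiable

Constraint 11 fixes a4 = 3 and constraint 8 fixes a2 = 5. Constraints 1, 2, and 7 give a4 = a1 = a3 = a2, so a4 = a2. But 3 ≠ 5 — contradiction.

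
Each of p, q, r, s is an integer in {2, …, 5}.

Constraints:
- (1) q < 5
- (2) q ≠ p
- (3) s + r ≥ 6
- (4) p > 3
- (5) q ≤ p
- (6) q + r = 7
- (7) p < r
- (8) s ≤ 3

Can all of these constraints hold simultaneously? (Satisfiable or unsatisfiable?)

Satisfiable

The assignment p = 4, q = 2, r = 5, s = 3 works:
  constraint 3 holds since s + r = 8.
  constraint 5 holds since q = 2, p = 4.
  constraint 6 holds since q + r = 7.
The rest check out directly.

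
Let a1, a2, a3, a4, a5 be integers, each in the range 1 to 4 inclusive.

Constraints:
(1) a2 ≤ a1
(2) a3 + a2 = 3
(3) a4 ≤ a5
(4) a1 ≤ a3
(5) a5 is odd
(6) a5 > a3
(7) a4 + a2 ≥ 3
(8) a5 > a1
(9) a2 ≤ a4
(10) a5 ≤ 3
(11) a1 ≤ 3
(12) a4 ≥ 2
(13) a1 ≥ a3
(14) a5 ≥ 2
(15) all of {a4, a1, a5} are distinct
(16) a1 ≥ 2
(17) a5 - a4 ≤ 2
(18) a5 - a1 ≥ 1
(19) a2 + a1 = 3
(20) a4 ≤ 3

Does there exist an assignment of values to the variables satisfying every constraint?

Unsatisfiable

Constraints 10, 11, 12, 14, 16, and 20 confine each of a4, a1, a5 to the 2 values {2, 3}.
Constraint 15 requires all 3 of them to be distinct, but only 2 values are available — impossible by the pigeonhole principle.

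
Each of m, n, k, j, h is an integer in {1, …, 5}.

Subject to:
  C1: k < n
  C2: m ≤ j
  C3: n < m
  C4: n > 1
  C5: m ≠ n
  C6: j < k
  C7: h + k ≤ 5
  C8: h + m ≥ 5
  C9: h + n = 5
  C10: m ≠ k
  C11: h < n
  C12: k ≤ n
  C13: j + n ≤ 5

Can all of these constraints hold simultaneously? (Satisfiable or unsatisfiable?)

Unsatisfiable

Constraints 1, 2, 3, and 6 give n < m, m ≤ j, j < k, k < n. Chaining: n < m ≤ j < k < n, which forces n < n — impossible.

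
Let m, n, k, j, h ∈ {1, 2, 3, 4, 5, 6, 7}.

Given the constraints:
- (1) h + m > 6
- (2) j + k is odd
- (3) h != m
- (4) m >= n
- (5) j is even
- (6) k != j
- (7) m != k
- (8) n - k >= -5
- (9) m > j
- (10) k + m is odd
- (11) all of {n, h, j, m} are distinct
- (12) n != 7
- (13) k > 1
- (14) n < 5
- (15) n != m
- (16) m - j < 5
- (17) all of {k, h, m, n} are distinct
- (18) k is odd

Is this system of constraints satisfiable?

One satisfying assignment is m = 6, n = 3, k = 5, j = 4, h = 1.
For the less obvious constraints — constraint 1: h + m = 7; constraint 8: n - k = -2; constraint 16: m - j = 2 — and the others hold by inspection.

Satisfiable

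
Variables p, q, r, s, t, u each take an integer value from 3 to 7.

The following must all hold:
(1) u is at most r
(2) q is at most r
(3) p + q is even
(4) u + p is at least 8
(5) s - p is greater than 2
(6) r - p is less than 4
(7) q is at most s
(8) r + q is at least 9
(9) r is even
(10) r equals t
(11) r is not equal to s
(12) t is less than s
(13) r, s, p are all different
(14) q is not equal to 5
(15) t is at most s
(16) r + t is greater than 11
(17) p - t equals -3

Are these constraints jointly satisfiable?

Setting (p, q, r, s, t, u) = (3, 3, 6, 7, 6, 5) satisfies everything: constraint 4: u + p = 8; constraint 5: s - p = 4, and the others follow.

Satisfiable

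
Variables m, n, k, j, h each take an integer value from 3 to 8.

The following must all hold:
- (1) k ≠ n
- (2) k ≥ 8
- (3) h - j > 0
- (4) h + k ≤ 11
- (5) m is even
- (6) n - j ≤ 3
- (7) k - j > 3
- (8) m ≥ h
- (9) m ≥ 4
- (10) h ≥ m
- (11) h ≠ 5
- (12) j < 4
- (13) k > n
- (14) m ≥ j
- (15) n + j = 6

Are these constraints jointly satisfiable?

From constraints 9 and 10: h ≥ m ≥ 4. From constraint 2: k ≥ 8. Hence h + k ≥ 12. But constraint 4 requires h + k ≤ 11, and 11 < 12. Contradiction.

Unsatisfiable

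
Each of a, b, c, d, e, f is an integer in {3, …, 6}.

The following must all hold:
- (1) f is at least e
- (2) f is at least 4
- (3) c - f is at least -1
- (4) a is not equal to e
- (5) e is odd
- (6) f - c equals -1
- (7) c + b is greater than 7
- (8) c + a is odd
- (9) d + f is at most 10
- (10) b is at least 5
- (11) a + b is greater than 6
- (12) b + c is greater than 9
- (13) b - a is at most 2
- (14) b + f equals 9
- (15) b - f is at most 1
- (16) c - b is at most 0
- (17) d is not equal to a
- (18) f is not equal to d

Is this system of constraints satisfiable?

Satisfiable

The assignment a = 4, b = 5, c = 5, d = 6, e = 3, f = 4 works:
  constraint 3 holds since c - f = 1.
  constraint 6 holds since f - c = -1.
  constraint 7 holds since c + b = 10.
The rest check out directly.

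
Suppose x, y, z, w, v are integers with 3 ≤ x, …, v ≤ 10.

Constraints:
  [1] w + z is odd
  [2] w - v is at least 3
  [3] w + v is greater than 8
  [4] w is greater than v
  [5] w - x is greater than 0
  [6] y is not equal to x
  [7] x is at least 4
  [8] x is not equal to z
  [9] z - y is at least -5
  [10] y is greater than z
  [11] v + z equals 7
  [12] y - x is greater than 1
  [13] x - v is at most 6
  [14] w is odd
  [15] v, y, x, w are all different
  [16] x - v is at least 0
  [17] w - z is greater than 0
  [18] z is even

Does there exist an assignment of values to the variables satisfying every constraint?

The assignment x = 6, y = 8, z = 4, w = 7, v = 3 works:
  constraint 2 holds since w - v = 4.
  constraint 3 holds since w + v = 10.
The rest check out directly.

Satisfiable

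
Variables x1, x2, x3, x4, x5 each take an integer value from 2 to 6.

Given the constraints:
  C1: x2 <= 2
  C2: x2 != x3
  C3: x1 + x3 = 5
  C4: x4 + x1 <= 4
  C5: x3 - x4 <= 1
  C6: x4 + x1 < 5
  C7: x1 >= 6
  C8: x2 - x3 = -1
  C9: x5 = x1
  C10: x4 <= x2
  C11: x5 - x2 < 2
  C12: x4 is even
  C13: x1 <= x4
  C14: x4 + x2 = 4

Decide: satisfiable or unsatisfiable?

Unsatisfiable

From constraints 7 and 13: x4 ≥ x1 and x1 ≥ 6, so x4 ≥ 6. From constraints 1 and 10: x4 ≤ x2 and x2 ≤ 2, so x4 ≤ 2. But 2 < 6, so no value of x4 works.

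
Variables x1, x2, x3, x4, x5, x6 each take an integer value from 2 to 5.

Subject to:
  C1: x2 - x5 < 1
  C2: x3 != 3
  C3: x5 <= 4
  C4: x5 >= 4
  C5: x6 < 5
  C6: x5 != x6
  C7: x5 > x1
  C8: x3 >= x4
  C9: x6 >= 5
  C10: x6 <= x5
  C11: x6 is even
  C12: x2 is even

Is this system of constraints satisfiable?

From constraints 9 and 10: x5 ≥ x6 and x6 ≥ 5, so x5 ≥ 5. From constraint 3: x5 ≤ 4. But 4 < 5, so no value of x5 works.

Unsatisfiable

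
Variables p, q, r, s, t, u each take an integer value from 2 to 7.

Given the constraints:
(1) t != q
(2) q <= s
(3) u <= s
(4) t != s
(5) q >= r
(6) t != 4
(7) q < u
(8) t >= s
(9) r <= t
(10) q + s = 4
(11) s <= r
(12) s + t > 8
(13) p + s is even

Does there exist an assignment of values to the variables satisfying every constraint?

Unsatisfiable

Constraints 3, 5, 7, and 11 give u ≤ s, s ≤ r, r ≤ q, q < u. Chaining: u ≤ s ≤ r ≤ q < u, which forces u < u — impossible.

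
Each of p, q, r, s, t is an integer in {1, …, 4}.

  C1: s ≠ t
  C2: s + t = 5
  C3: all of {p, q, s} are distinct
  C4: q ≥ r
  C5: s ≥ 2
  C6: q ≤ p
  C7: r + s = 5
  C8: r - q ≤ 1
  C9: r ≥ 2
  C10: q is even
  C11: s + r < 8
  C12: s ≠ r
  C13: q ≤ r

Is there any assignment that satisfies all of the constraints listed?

Satisfiable

One satisfying assignment is p = 4, q = 2, r = 2, s = 3, t = 2.
For the less obvious constraints — constraint 2: s + t = 5; constraint 7: r + s = 5; constraint 8: r - q = 0 — and the others hold by inspection.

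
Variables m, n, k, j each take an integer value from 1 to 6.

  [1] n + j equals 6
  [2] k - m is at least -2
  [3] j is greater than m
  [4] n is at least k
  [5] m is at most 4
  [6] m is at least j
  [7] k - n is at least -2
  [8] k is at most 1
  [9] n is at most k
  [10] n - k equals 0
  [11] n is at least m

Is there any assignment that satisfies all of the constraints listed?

Unsatisfiable

From constraints 8 and 9: n ≤ k ≤ 1. From constraints 5 and 6: j ≤ m ≤ 4. Hence n + j ≤ 5. But constraint 1 requires n + j = 6, and 6 > 5. Contradiction.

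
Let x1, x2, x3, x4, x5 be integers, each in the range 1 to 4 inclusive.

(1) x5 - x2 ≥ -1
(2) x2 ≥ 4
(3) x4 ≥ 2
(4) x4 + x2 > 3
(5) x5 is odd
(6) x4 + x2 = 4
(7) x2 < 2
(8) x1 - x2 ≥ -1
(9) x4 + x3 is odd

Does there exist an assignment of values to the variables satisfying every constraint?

Unsatisfiable

From constraint 3: x4 ≥ 2. From constraint 2: x2 ≥ 4. Hence x4 + x2 ≥ 6. But constraint 6 requires x4 + x2 = 4, and 4 < 6. Contradiction.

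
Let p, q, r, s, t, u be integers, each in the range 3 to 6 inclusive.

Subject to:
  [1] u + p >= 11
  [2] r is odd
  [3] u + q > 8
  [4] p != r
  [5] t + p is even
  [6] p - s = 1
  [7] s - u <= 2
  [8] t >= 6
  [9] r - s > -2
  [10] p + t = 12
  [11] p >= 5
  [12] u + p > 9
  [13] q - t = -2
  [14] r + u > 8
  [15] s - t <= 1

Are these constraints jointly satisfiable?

Satisfiable

Try p = 6, q = 4, r = 5, s = 5, t = 6, u = 5.
Check constraint 1: u + p = 11; constraint 3: u + q = 9; constraint 6: p - s = 1. The remaining constraints are straightforward to verify.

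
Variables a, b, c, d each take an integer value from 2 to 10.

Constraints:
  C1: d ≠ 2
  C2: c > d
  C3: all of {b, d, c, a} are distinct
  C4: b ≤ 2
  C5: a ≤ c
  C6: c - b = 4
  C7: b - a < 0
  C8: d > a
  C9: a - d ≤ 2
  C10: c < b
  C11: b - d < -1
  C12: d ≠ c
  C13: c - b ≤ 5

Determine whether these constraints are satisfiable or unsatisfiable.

Constraints 2, 7, 8, and 10 give c < b, b < a, a < d, d < c. Chaining: c < b < a < d < c, which forces c < c — impossible.

Unsatisfiable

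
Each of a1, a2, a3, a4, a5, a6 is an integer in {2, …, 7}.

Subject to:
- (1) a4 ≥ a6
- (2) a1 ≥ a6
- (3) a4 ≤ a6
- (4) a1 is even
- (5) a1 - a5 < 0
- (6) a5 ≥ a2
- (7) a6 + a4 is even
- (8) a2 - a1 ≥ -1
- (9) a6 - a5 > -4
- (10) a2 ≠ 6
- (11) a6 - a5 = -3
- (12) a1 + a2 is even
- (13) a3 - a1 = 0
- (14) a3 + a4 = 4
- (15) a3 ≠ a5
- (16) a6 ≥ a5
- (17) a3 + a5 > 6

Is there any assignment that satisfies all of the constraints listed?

Unsatisfiable

Constraints 2, 5, and 16 give a1 < a5, a5 ≤ a6, a6 ≤ a1. Chaining: a1 < a5 ≤ a6 ≤ a1, which forces a1 < a1 — impossible.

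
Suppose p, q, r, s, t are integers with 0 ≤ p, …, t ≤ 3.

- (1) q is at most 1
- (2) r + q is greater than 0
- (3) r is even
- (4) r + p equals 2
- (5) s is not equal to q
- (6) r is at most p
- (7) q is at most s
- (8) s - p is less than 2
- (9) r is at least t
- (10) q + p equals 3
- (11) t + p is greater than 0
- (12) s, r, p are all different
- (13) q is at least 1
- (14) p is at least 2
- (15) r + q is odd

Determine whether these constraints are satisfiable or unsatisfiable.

The assignment p = 2, q = 1, r = 0, s = 3, t = 0 works:
  constraint 2 holds since r + q = 1.
  constraint 4 holds since r + p = 2.
The rest check out directly.

Satisfiable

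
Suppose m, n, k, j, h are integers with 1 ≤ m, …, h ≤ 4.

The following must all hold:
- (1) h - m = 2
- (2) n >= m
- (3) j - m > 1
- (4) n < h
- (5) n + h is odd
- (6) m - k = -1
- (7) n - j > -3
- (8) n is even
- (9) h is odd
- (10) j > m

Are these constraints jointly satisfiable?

One satisfying assignment is m = 1, n = 2, k = 2, j = 3, h = 3.
For the less obvious constraints — constraint 1: h - m = 2; constraint 3: j - m = 2 — and the others hold by inspection.

Satisfiable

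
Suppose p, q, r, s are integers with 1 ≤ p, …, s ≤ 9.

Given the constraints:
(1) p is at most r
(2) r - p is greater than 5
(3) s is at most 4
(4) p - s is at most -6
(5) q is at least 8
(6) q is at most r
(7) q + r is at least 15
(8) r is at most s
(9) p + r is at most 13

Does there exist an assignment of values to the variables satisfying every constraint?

From constraints 5 and 6: r ≥ q and q ≥ 8, so r ≥ 8. From constraints 3 and 8: r ≤ s and s ≤ 4, so r ≤ 4. But 4 < 8, so no value of r works.

Unsatisfiable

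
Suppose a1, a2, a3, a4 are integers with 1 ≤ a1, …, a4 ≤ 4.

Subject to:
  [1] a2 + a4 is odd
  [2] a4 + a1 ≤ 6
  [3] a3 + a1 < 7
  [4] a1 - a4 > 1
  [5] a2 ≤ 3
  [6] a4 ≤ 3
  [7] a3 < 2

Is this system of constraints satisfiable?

The assignment a1 = 4, a2 = 1, a3 = 1, a4 = 2 works:
  constraint 2 holds since a4 + a1 = 6.
  constraint 3 holds since a3 + a1 = 5.
  constraint 4 holds since a1 - a4 = 2.
The rest check out directly.

Satisfiable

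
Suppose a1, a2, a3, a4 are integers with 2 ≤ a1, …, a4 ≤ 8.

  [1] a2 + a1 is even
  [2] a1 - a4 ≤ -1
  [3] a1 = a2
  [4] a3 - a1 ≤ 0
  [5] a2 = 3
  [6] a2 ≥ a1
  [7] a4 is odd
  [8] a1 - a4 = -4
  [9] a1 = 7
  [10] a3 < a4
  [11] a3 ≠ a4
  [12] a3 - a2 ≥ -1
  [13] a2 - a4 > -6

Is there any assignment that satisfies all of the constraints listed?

Constraint 9 fixes a1 = 7 and constraint 5 fixes a2 = 3, but constraint 3 requires a1 = a2. Since 7 ≠ 3, contradiction.

Unsatisfiable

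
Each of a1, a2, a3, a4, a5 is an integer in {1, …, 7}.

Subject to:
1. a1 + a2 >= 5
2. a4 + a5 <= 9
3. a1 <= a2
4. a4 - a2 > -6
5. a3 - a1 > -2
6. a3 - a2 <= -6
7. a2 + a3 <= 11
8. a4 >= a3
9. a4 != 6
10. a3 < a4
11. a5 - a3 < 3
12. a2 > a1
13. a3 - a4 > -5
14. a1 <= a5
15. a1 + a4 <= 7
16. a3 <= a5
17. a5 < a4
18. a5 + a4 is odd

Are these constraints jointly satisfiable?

The assignment a1 = 1, a2 = 7, a3 = 1, a4 = 4, a5 = 3 works:
  constraint 1 holds since a1 + a2 = 8.
  constraint 2 holds since a4 + a5 = 7.
The rest check out directly.

Satisfiable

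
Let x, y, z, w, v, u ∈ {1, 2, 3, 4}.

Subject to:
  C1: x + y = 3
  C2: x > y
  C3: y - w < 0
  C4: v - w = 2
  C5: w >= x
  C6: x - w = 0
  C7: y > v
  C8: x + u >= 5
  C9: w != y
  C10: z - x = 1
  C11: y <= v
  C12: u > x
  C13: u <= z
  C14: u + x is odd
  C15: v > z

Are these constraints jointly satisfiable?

Unsatisfiable

Constraints 2, 7, 12, 13, and 15 give y < x, x < u, u ≤ z, z < v, v < y. Chaining: y < x < u ≤ z < v < y, which forces y < y — impossible.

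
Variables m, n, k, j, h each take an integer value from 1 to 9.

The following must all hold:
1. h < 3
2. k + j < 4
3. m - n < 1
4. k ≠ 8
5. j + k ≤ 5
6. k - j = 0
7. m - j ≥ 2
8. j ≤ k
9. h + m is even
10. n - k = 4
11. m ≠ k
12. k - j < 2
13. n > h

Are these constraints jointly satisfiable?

Satisfiable

Setting (m, n, k, j, h) = (5, 5, 1, 1, 1) satisfies everything: constraint 2: k + j = 2; constraint 3: m - n = 0; constraint 5: j + k = 2, and the others follow.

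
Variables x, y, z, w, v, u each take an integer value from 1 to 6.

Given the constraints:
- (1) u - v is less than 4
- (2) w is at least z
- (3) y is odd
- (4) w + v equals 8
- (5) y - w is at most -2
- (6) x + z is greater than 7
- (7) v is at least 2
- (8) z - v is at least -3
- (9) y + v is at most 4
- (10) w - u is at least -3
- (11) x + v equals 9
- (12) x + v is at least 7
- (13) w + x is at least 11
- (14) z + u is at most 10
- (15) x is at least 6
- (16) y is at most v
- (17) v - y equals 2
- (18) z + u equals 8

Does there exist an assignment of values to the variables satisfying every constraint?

Satisfiable

Try x = 6, y = 1, z = 3, w = 5, v = 3, u = 5.
Check constraint 1: u - v = 2; constraint 4: w + v = 8. The remaining constraints are straightforward to verify.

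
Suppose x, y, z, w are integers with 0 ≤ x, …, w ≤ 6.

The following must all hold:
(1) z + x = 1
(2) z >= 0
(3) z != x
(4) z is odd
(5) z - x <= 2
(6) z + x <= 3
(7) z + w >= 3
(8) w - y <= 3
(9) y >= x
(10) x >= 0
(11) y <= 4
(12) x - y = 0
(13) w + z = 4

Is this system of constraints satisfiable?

Setting (x, y, z, w) = (0, 0, 1, 3) satisfies everything: constraint 1: z + x = 1; constraint 5: z - x = 1, and the others follow.

Satisfiable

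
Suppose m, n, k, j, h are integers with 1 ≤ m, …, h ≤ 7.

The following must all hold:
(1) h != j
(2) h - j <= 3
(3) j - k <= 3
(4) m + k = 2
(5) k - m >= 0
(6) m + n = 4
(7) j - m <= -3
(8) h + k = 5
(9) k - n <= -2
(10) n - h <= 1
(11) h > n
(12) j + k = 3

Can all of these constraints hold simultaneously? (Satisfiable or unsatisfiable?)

Constraints 2, 5, 7, 9, and 10 give m − j ≥ 3, j − h ≥ -3, h − n ≥ -1, n − k ≥ 2, k − m ≥ 0.
Adding all 5 inequalities: the left sides telescope to 0, and the right sides sum to 3 + (-3) + (-1) + 2 + 0 = 1. So 0 ≥ 1, which is false.

Unsatisfiable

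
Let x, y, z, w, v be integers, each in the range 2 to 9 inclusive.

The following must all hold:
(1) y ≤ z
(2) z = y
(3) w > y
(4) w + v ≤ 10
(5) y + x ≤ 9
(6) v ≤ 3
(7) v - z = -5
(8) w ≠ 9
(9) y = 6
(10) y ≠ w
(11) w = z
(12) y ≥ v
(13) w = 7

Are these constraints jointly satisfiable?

Constraint 13 fixes w = 7 and constraint 9 fixes y = 6. Constraints 2 and 11 give w = z = y, so w = y. But 7 ≠ 6 — contradiction.

Unsatisfiable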